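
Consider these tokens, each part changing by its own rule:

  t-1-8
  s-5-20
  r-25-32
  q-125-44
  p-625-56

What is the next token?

o-3125-68

Letter goes t, s, r, q, p → o (letters move back 1 place in the alphabet).
Second component goes 1, 5, 25, 125, 625 → 3125 (×5 each step).
Third component — +12 each step: 8, 20, 32, 44, 56 → 68.
Combining the parts gives o-3125-68.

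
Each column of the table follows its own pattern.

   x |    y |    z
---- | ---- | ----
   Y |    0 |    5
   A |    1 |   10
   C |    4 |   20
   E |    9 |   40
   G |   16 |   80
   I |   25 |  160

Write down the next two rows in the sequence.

K  36  320; M  49  640

Column x goes Y, A, C, E, G, I → K → M (letters move forward 2 places in the alphabet, wrapping Z→A).
Column y: differences are 1, 3, 5, … (increasing by 2 each time), so 0, 1, 4, 9, 16, 25 → 36 → 49.
Column z: ×2 each step, so 5, 10, 20, 40, 80, 160 → 320 → 640.
Putting the parts together: K  36  320 and then M  49  640.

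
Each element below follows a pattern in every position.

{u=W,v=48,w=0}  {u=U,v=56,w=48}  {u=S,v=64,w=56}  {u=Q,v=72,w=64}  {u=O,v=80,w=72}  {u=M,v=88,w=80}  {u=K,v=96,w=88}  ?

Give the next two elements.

For the u, letters move back 2 places in the alphabet: W, U, S, Q, O, M, K → I → G.
V goes 48, 56, 64, 72, 80, 88, 96 → 104 → 112 (+8 each step).
W: 0, 48, 56, 64, 72, 80, 88 → 96 → 104 (always the previous value of the v).
So the next two elements are {u=I,v=104,w=96} and {u=G,v=112,w=104}.

{u=I,v=104,w=96}, {u=G,v=112,w=104}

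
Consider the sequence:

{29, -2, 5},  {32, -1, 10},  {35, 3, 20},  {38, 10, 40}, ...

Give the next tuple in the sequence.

{41, 20, 80}

First component — +3 each step: 29, 32, 35, 38 → 41.
Second component: differences are 1, 4, 7, … (increasing by 3 each time); -2, -1, 3, 10 → 20.
Third component — ×2 each step: 5, 10, 20, 40 → 80.
Putting it together: {41, 20, 80}.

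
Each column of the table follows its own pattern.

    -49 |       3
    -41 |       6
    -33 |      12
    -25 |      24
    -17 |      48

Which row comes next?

-9  96

First component goes -49, -41, -33, -25, -17 → -9 (+8 each step).
For the second component, ×2 each step: 3, 6, 12, 24, 48 → 96.
Combining the parts gives -9  96.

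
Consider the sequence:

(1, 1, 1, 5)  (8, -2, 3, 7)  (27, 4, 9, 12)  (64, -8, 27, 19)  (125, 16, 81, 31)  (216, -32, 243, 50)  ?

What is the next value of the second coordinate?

64

For the second coordinate, ×(-2) each step: 1, -2, 4, -8, 16, -32 → 64.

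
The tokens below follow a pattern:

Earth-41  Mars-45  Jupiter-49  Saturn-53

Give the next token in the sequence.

Uranus-57

For the planet, runs through the planets Mercury→Neptune: Earth, Mars, Jupiter, Saturn → Uranus.
For the second component, +4 each step: 41, 45, 49, 53 → 57.
So the next token is Uranus-57.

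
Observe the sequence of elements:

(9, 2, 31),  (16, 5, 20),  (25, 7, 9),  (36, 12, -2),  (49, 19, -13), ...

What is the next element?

(64, 31, -24)

First value: 9, 16, 25, 36, 49 → 64 (perfect squares: 3², 4², 5², …).
Second value goes 2, 5, 7, 12, 19 → 31 (each term is the sum of the two before it).
Third value: −11 each step, so 31, 20, 9, -2, -13 → -24.
So the next element is (64, 31, -24).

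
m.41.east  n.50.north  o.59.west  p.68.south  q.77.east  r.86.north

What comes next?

s.95.west

Letter — letters move forward 1 place in the alphabet: m, n, o, p, q, r → s.
For the second component, +9 each step: 41, 50, 59, 68, 77, 86 → 95.
Direction: repeats east → north → west → south; east, north, west, south, east, north → west.
Combining the parts gives s.95.west.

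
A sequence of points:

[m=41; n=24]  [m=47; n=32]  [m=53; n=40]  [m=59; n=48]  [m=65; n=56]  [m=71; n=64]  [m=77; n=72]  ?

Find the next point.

M: +6 each step; 41, 47, 53, 59, 65, 71, 77 → 83.
N goes 24, 32, 40, 48, 56, 64, 72 → 80 (+8 each step).
So the next point is [m=83; n=80].

[m=83; n=80]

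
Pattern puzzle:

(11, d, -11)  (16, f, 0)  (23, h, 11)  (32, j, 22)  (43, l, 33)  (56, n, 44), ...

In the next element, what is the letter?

Letter goes d, f, h, j, l, n → p (letters move forward 2 places in the alphabet).

p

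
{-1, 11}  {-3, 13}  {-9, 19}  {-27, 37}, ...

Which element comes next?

{-81, 91}

First value — ×3 each step: -1, -3, -9, -27 → -81.
Second value: together with the first value always sums to 10, so 11, 13, 19, 37 → 91.
So the next element is {-81, 91}.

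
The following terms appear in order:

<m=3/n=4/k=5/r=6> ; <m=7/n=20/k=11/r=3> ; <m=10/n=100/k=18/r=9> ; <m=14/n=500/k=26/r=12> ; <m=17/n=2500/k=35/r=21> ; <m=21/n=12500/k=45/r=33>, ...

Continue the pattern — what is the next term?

<m=24/n=62500/k=56/r=54>

M: alternating steps +4, +3, +4, +3, …, so 3, 7, 10, 14, 17, 21 → 24.
N: 4, 20, 100, 500, 2500, 12500 → 62500 (×5 each step).
K: differences are 6, 7, 8, … (increasing by 1 each time), so 5, 11, 18, 26, 35, 45 → 56.
R — each term is the sum of the two before it: 6, 3, 9, 12, 21, 33 → 54.
So the next term is <m=24/n=62500/k=56/r=54>.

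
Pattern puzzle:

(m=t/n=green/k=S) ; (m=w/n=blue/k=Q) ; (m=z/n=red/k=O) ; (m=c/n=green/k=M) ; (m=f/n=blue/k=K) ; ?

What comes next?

M goes t, w, z, c, f → i (letters move forward 3 places in the alphabet, wrapping Z→A).
For the n, repeats green → blue → red: green, blue, red, green, blue → red.
K: letters move back 2 places in the alphabet; S, Q, O, M, K → I.
Putting it together: (m=i/n=red/k=I).

(m=i/n=red/k=I)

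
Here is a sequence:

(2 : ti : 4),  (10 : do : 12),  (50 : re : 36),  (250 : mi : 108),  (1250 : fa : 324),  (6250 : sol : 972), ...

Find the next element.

First component: ×5 each step; 2, 10, 50, 250, 1250, 6250 → 31250.
For the note, runs through the solfège scale do→ti: ti, do, re, mi, fa, sol → la.
For the third component, ×3 each step: 4, 12, 36, 108, 324, 972 → 2916.
So the next element is (31250 : la : 2916).

(31250 : la : 2916)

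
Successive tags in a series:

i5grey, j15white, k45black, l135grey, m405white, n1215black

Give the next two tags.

Letter goes i, j, k, l, m, n → o → p (letters move forward 1 place in the alphabet).
For the second component, ×3 each step: 5, 15, 45, 135, 405, 1215 → 3645 → 10935.
Shade: repeats grey → white → black; grey, white, black, grey, white, black → grey → white.
So the next two tags are o3645grey and p10935white.

o3645grey, p10935white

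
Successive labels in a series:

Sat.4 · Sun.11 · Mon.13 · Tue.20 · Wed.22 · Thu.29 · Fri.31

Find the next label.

Day: runs through the weekdays Mon→Sun; Sat, Sun, Mon, Tue, Wed, Thu, Fri → Sat.
Second component: 4, 11, 13, 20, 22, 29, 31 → 38 (alternating steps +7, +2, +7, +2, …).
Combining the parts gives Sat.38.

Sat.38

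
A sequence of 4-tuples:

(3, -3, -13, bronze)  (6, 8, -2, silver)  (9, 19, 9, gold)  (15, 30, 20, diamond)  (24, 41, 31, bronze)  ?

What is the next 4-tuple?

First entry: each term is the sum of the two before it, so 3, 6, 9, 15, 24 → 39.
Second entry: +11 each step; -3, 8, 19, 30, 41 → 52.
Third entry: -13, -2, 9, 20, 31 → 42 (always 10 less than the second entry).
Rank: repeats bronze → silver → gold → diamond; bronze, silver, gold, diamond, bronze → silver.
Putting it together: (39, 52, 42, silver).

(39, 52, 42, silver)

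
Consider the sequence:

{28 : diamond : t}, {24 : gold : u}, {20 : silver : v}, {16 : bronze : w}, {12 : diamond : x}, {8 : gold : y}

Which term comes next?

{4 : silver : z}

First slot: −4 each step; 28, 24, 20, 16, 12, 8 → 4.
Rank: repeats diamond → gold → silver → bronze, so diamond, gold, silver, bronze, diamond, gold → silver.
Letter: letters move forward 1 place in the alphabet, so t, u, v, w, x, y → z.
Putting it together: {4 : silver : z}.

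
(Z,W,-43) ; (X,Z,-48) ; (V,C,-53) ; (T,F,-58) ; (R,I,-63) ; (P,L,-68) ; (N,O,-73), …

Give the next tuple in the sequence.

(L,R,-78)

First letter: letters move back 2 places in the alphabet; Z, X, V, T, R, P, N → L.
For the second letter, letters move forward 3 places in the alphabet, wrapping Z→A: W, Z, C, F, I, L, O → R.
Third coordinate: −5 each step; -43, -48, -53, -58, -63, -68, -73 → -78.
Combining the parts gives (L,R,-78).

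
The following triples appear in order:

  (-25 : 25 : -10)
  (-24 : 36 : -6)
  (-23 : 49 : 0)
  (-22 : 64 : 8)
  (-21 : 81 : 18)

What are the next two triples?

(-20 : 100 : 30), (-19 : 121 : 44)

First part goes -25, -24, -23, -22, -21 → -20 → -19 (+1 each step).
Second part — perfect squares: 5², 6², 7², …: 25, 36, 49, 64, 81 → 100 → 121.
Third part: differences are 4, 6, 8, … (increasing by 2 each time), so -10, -6, 0, 8, 18 → 30 → 44.
So the next two triples are (-20 : 100 : 30) and (-19 : 121 : 44).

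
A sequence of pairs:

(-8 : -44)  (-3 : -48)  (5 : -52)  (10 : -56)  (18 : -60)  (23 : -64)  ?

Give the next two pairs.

(31 : -68), (36 : -72)

First coordinate: -8, -3, 5, 10, 18, 23 → 31 → 36 (alternating steps +5, +8, +5, +8, …).
For the second coordinate, −4 each step: -44, -48, -52, -56, -60, -64 → -68 → -72.
So the next two pairs are (31 : -68) and (36 : -72).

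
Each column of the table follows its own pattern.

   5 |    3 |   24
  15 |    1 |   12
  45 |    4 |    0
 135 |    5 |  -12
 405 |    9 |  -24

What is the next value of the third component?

-36

First component goes 5, 15, 45, 135, 405 → 1215 (×3 each step).
Second component: each term is the sum of the two before it; 3, 1, 4, 5, 9 → 14.
Third component: −12 each step; 24, 12, 0, -12, -24 → -36.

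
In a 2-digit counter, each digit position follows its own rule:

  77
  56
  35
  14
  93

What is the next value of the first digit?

First digit: 7, 5, 3, 1, 9 → 7 (−2 each step, mod 10).

7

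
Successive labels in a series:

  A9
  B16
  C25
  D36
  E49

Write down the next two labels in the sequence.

For the letter, letters move forward 1 place in the alphabet: A, B, C, D, E → F → G.
Second component goes 9, 16, 25, 36, 49 → 64 → 81 (perfect squares: 3², 4², 5², …).
So the next two labels are F64 and G81.

F64, G81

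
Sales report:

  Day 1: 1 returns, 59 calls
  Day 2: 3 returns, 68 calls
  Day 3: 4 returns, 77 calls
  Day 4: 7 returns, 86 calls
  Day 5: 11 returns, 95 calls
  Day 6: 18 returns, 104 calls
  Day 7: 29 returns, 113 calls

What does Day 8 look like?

Returns: each term is the sum of the two before it; 1, 3, 4, 7, 11, 18, 29 → 47.
Calls goes 59, 68, 77, 86, 95, 104, 113 → 122 (+9 each step).
Combining the parts gives 47 returns, 122 calls.

47 returns, 122 calls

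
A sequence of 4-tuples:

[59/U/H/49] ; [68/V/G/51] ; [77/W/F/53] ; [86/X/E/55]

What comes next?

[95/Y/D/57]

First value: +9 each step, so 59, 68, 77, 86 → 95.
For the first letter, letters move forward 1 place in the alphabet: U, V, W, X → Y.
Second letter goes H, G, F, E → D (letters move back 1 place in the alphabet).
Fourth value — +2 each step: 49, 51, 53, 55 → 57.
So the next 4-tuple is [95/Y/D/57].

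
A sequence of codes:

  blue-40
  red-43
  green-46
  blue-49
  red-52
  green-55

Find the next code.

blue-58

Colour: blue, red, green, blue, red, green → blue (repeats blue → red → green).
Second component goes 40, 43, 46, 49, 52, 55 → 58 (+3 each step).
So the next code is blue-58.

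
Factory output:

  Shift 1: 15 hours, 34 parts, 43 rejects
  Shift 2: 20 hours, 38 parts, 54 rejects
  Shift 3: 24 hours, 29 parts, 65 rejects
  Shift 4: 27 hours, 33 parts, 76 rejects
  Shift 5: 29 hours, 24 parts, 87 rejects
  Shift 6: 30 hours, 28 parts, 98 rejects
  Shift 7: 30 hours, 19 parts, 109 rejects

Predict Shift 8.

29 hours, 23 parts, 120 rejects

For the hours, differences are 5, 4, 3, … (decreasing by 1 each time): 15, 20, 24, 27, 29, 30, 30 → 29.
Parts: alternating steps +4, −9, +4, −9, …; 34, 38, 29, 33, 24, 28, 19 → 23.
Rejects: +11 each step; 43, 54, 65, 76, 87, 98, 109 → 120.
Putting it together: 29 hours, 23 parts, 120 rejects.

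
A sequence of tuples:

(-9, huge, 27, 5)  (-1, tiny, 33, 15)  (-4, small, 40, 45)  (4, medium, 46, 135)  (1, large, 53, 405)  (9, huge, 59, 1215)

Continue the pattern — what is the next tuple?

First slot: -9, -1, -4, 4, 1, 9 → 6 (alternating steps +8, −3, +8, −3, …).
Size — repeats huge → tiny → small → medium → large: huge, tiny, small, medium, large, huge → tiny.
For the third slot, alternating steps +6, +7, +6, +7, …: 27, 33, 40, 46, 53, 59 → 66.
Fourth slot: ×3 each step; 5, 15, 45, 135, 405, 1215 → 3645.
So the next tuple is (6, tiny, 66, 3645).

(6, tiny, 66, 3645)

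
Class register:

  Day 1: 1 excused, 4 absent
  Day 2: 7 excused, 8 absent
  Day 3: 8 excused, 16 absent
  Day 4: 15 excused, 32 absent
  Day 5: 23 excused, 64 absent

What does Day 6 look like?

Excused: each term is the sum of the two before it; 1, 7, 8, 15, 23 → 38.
Absent — ×2 each step: 4, 8, 16, 32, 64 → 128.
Putting it together: 38 excused, 128 absent.

38 excused, 128 absent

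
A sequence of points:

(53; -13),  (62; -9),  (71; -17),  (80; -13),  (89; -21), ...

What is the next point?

(98; -17)

First entry goes 53, 62, 71, 80, 89 → 98 (+9 each step).
Second entry — alternating steps +4, −8, +4, −8, …: -13, -9, -17, -13, -21 → -17.
Combining the parts gives (98; -17).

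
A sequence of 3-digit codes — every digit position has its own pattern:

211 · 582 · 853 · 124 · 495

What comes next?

First digit — +3 each step, mod 10: 2, 5, 8, 1, 4 → 7.
Second digit: −3 each step, mod 10, so 1, 8, 5, 2, 9 → 6.
For the third digit, +1 each step, mod 10: 1, 2, 3, 4, 5 → 6.
Combining the parts gives 766.

766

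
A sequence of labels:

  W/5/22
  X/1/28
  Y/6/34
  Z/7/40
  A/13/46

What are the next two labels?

For the letter, letters move forward 1 place in the alphabet, wrapping Z→A: W, X, Y, Z, A → B → C.
Second component: each term is the sum of the two before it; 5, 1, 6, 7, 13 → 20 → 33.
Third component goes 22, 28, 34, 40, 46 → 52 → 58 (+6 each step).
So the next two labels are B/20/52 and C/33/58.

B/20/52 then C/33/58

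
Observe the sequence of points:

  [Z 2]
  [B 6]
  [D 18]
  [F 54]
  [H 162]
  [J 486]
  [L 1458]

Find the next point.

[N 4374]

Letter — letters move forward 2 places in the alphabet, wrapping Z→A: Z, B, D, F, H, J, L → N.
Second part goes 2, 6, 18, 54, 162, 486, 1458 → 4374 (×3 each step).
Combining the parts gives [N 4374].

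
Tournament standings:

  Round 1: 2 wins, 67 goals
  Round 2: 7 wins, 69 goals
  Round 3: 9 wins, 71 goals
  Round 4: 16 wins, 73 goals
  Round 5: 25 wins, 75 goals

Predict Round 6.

Wins — each term is the sum of the two before it: 2, 7, 9, 16, 25 → 41.
Goals: 67, 69, 71, 73, 75 → 77 (+2 each step).
So the next record is 41 wins, 77 goals.

41 wins, 77 goals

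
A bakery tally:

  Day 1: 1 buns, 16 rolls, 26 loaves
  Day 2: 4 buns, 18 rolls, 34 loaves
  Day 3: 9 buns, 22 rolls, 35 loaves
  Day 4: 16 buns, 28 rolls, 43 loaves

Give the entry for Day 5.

For the buns, perfect squares: 1², 2², 3², …: 1, 4, 9, 16 → 25.
Rolls: 16, 18, 22, 28 → 36 (differences are 2, 4, 6, … (increasing by 2 each time)).
Loaves: alternating steps +8, +1, +8, +1, …; 26, 34, 35, 43 → 44.
So the next line is 25 buns, 36 rolls, 44 loaves.

25 buns, 36 rolls, 44 loaves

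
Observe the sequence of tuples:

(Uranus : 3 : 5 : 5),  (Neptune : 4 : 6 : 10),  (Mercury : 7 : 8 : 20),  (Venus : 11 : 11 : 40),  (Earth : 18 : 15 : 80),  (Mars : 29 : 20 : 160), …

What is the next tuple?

(Jupiter : 47 : 26 : 320)

For the planet, runs through the planets Mercury→Neptune: Uranus, Neptune, Mercury, Venus, Earth, Mars → Jupiter.
Second component — each term is the sum of the two before it: 3, 4, 7, 11, 18, 29 → 47.
For the third component, differences are 1, 2, 3, … (increasing by 1 each time): 5, 6, 8, 11, 15, 20 → 26.
Fourth component: ×2 each step, so 5, 10, 20, 40, 80, 160 → 320.
Putting it together: (Jupiter : 47 : 26 : 320).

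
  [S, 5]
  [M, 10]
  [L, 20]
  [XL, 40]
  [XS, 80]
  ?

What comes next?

[S, 160]

Size goes S, M, L, XL, XS → S (runs through clothing sizes XS→XL).
Second component: ×2 each step, so 5, 10, 20, 40, 80 → 160.
Putting it together: [S, 160].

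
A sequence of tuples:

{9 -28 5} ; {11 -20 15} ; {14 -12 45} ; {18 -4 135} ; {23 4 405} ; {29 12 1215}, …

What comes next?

{36 20 3645}

First part — differences are 2, 3, 4, … (increasing by 1 each time): 9, 11, 14, 18, 23, 29 → 36.
Second part: +8 each step, so -28, -20, -12, -4, 4, 12 → 20.
Third part: ×3 each step, so 5, 15, 45, 135, 405, 1215 → 3645.
Putting it together: {36 20 3645}.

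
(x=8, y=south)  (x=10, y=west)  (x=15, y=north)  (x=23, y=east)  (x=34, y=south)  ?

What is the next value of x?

48

X — differences are 2, 5, 8, … (increasing by 3 each time): 8, 10, 15, 23, 34 → 48.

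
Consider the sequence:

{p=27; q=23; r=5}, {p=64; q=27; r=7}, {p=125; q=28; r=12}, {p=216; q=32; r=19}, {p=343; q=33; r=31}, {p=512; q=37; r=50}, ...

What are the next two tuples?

P: perfect cubes: 3³, 4³, 5³, …; 27, 64, 125, 216, 343, 512 → 729 → 1000.
Q: alternating steps +4, +1, +4, +1, …, so 23, 27, 28, 32, 33, 37 → 38 → 42.
R goes 5, 7, 12, 19, 31, 50 → 81 → 131 (each term is the sum of the two before it).
So the next two tuples are {p=729; q=38; r=81} and {p=1000; q=42; r=131}.

{p=729; q=38; r=81}, {p=1000; q=42; r=131}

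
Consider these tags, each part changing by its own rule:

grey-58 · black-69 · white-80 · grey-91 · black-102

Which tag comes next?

white-113

Shade goes grey, black, white, grey, black → white (repeats grey → black → white).
Second component: +11 each step, so 58, 69, 80, 91, 102 → 113.
Putting it together: white-113.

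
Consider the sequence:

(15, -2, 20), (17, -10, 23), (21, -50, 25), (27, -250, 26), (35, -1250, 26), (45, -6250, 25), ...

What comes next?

First value: 15, 17, 21, 27, 35, 45 → 57 (differences are 2, 4, 6, … (increasing by 2 each time)).
Second value: ×5 each step, so -2, -10, -50, -250, -1250, -6250 → -31250.
Third value goes 20, 23, 25, 26, 26, 25 → 23 (differences are 3, 2, 1, … (decreasing by 1 each time)).
Combining the parts gives (57, -31250, 23).

(57, -31250, 23)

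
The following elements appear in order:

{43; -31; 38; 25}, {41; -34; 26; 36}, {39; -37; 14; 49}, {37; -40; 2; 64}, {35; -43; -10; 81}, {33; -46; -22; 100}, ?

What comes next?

{31; -49; -34; 121}

For the first entry, −2 each step: 43, 41, 39, 37, 35, 33 → 31.
Second entry: -31, -34, -37, -40, -43, -46 → -49 (−3 each step).
Third entry: −12 each step, so 38, 26, 14, 2, -10, -22 → -34.
Fourth entry goes 25, 36, 49, 64, 81, 100 → 121 (perfect squares: 5², 6², 7², …).
Combining the parts gives {31; -49; -34; 121}.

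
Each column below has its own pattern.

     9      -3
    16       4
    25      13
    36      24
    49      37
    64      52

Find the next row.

81  69

First component goes 9, 16, 25, 36, 49, 64 → 81 (perfect squares: 3², 4², 5², …).
For the second component, always 12 less than the first component: -3, 4, 13, 24, 37, 52 → 69.
Putting it together: 81  69.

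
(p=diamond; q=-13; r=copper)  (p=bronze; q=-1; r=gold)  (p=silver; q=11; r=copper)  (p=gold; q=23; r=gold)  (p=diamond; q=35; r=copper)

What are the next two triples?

(p=bronze; q=47; r=gold), (p=silver; q=59; r=copper)

P goes diamond, bronze, silver, gold, diamond → bronze → silver (repeats diamond → bronze → silver → gold).
Q goes -13, -1, 11, 23, 35 → 47 → 59 (+12 each step).
R goes copper, gold, copper, gold, copper → gold → copper (alternates copper ↔ gold).
So the next two triples are (p=bronze; q=47; r=gold) and (p=silver; q=59; r=copper).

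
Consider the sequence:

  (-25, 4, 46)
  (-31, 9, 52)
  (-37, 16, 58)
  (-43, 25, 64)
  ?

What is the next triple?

(-49, 36, 70)

For the first coordinate, −6 each step: -25, -31, -37, -43 → -49.
Second coordinate: 4, 9, 16, 25 → 36 (perfect squares: 2², 3², 4², …).
Third coordinate — +6 each step: 46, 52, 58, 64 → 70.
So the next triple is (-49, 36, 70).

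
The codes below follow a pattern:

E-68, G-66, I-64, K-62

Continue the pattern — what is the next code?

Letter: letters move forward 2 places in the alphabet; E, G, I, K → M.
Second component: −2 each step, so 68, 66, 64, 62 → 60.
Combining the parts gives M-60.

M-60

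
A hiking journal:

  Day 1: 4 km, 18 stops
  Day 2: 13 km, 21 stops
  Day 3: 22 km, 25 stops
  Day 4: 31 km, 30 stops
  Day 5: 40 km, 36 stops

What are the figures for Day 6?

Km — +9 each step: 4, 13, 22, 31, 40 → 49.
Stops goes 18, 21, 25, 30, 36 → 43 (differences are 3, 4, 5, … (increasing by 1 each time)).
Putting it together: 49 km, 43 stops.

49 km, 43 stops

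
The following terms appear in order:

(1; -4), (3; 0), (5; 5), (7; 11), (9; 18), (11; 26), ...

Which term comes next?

For the first value, +2 each step: 1, 3, 5, 7, 9, 11 → 13.
Second value: differences are 4, 5, 6, … (increasing by 1 each time); -4, 0, 5, 11, 18, 26 → 35.
Putting it together: (13; 35).

(13; 35)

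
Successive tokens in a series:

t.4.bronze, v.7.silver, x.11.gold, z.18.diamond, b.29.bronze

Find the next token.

Letter: letters move forward 2 places in the alphabet, wrapping Z→A; t, v, x, z, b → d.
Second component goes 4, 7, 11, 18, 29 → 47 (each term is the sum of the two before it).
Rank: bronze, silver, gold, diamond, bronze → silver (repeats bronze → silver → gold → diamond).
So the next token is d.47.silver.

d.47.silver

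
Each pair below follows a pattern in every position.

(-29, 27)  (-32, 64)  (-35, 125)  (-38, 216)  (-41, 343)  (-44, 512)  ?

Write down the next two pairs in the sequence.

(-47, 729), (-50, 1000)

First part — −3 each step: -29, -32, -35, -38, -41, -44 → -47 → -50.
Second part: 27, 64, 125, 216, 343, 512 → 729 → 1000 (perfect cubes: 3³, 4³, 5³, …).
So the next two pairs are (-47, 729) and (-50, 1000).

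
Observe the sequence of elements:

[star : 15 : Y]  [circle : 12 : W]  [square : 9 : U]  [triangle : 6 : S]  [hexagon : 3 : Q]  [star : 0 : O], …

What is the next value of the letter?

M

Letter: Y, W, U, S, Q, O → M (letters move back 2 places in the alphabet).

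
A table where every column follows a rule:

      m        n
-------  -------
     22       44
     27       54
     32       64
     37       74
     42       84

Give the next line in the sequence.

47  94

Column m: +5 each step, so 22, 27, 32, 37, 42 → 47.
Column n: always 2 × the column m, so 44, 54, 64, 74, 84 → 94.
So the next line is 47  94.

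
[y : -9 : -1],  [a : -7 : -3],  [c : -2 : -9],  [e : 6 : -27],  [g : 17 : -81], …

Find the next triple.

[i : 31 : -243]

For the letter, letters move forward 2 places in the alphabet, wrapping Z→A: y, a, c, e, g → i.
Second value — differences are 2, 5, 8, … (increasing by 3 each time): -9, -7, -2, 6, 17 → 31.
Third value: ×3 each step, so -1, -3, -9, -27, -81 → -243.
Combining the parts gives [i : 31 : -243].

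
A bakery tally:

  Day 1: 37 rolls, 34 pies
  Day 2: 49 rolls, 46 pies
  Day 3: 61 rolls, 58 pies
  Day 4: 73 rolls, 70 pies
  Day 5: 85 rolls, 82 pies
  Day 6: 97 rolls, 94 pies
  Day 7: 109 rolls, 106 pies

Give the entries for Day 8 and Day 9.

Rolls goes 37, 49, 61, 73, 85, 97, 109 → 121 → 133 (+12 each step).
Pies: 34, 46, 58, 70, 82, 94, 106 → 118 → 130 (always 3 less than the rolls).
Putting the parts together: 121 rolls, 118 pies and then 133 rolls, 130 pies.

121 rolls, 118 pies; 133 rolls, 130 pies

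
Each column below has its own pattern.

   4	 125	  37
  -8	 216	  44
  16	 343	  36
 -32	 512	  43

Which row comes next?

For the first component, ×(-2) each step: 4, -8, 16, -32 → 64.
Second component: 125, 216, 343, 512 → 729 (perfect cubes: 5³, 6³, 7³, …).
Third component: 37, 44, 36, 43 → 35 (alternating steps +7, −8, +7, −8, …).
Combining the parts gives 64  729  35.

64  729  35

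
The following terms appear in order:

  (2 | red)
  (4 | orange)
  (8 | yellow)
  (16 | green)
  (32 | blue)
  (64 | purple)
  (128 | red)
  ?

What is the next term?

First value — ×2 each step: 2, 4, 8, 16, 32, 64, 128 → 256.
Colour: repeats red → orange → yellow → green → blue → purple, so red, orange, yellow, green, blue, purple, red → orange.
Putting it together: (256 | orange).

(256 | orange)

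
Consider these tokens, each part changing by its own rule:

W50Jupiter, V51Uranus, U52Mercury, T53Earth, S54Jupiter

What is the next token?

Letter goes W, V, U, T, S → R (letters move back 1 place in the alphabet).
Second component: +1 each step; 50, 51, 52, 53, 54 → 55.
Planet: repeats Jupiter → Uranus → Mercury → Earth; Jupiter, Uranus, Mercury, Earth, Jupiter → Uranus.
So the next token is R55Uranus.

R55Uranus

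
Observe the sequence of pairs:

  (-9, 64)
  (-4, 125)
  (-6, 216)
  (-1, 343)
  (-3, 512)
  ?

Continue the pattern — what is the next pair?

First value goes -9, -4, -6, -1, -3 → 2 (alternating steps +5, −2, +5, −2, …).
Second value: perfect cubes: 4³, 5³, 6³, …; 64, 125, 216, 343, 512 → 729.
Putting it together: (2, 729).

(2, 729)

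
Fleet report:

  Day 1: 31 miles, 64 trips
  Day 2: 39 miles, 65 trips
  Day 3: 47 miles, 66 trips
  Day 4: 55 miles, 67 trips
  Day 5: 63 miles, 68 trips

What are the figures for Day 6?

71 miles, 69 trips

Miles: +8 each step, so 31, 39, 47, 55, 63 → 71.
Trips goes 64, 65, 66, 67, 68 → 69 (+1 each step).
Combining the parts gives 71 miles, 69 trips.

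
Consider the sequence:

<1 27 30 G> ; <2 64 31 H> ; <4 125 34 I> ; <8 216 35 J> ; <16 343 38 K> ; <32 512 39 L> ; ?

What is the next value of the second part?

729

First part goes 1, 2, 4, 8, 16, 32 → 64 (×2 each step).
Second part goes 27, 64, 125, 216, 343, 512 → 729 (perfect cubes: 3³, 4³, 5³, …).
Third part goes 30, 31, 34, 35, 38, 39 → 42 (alternating steps +1, +3, +1, +3, …).
Letter — letters move forward 1 place in the alphabet: G, H, I, J, K, L → M.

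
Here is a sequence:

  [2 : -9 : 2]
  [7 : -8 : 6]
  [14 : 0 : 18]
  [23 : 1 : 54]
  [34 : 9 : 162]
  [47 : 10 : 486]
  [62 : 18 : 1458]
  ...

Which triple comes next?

First value: differences are 5, 7, 9, … (increasing by 2 each time); 2, 7, 14, 23, 34, 47, 62 → 79.
Second value goes -9, -8, 0, 1, 9, 10, 18 → 19 (alternating steps +1, +8, +1, +8, …).
Third value: 2, 6, 18, 54, 162, 486, 1458 → 4374 (×3 each step).
So the next triple is [79 : 19 : 4374].

[79 : 19 : 4374]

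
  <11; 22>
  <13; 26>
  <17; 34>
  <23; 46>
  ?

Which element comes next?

First part: differences are 2, 4, 6, … (increasing by 2 each time), so 11, 13, 17, 23 → 31.
Second part goes 22, 26, 34, 46 → 62 (always 2 × the first part).
Combining the parts gives <31; 62>.

<31; 62>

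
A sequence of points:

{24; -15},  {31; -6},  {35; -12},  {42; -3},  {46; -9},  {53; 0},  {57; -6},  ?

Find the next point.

{64; 3}

First component goes 24, 31, 35, 42, 46, 53, 57 → 64 (alternating steps +7, +4, +7, +4, …).
Second component: -15, -6, -12, -3, -9, 0, -6 → 3 (alternating steps +9, −6, +9, −6, …).
Putting it together: {64; 3}.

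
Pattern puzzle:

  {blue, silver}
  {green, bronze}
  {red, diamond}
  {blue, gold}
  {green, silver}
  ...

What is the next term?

{red, bronze}

Colour: repeats blue → green → red, so blue, green, red, blue, green → red.
Rank: repeats silver → bronze → diamond → gold; silver, bronze, diamond, gold, silver → bronze.
So the next term is {red, bronze}.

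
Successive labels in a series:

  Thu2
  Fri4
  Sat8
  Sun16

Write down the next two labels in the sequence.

Mon32, Tue64

Day: runs through the weekdays Mon→Sun, so Thu, Fri, Sat, Sun → Mon → Tue.
Second component — ×2 each step: 2, 4, 8, 16 → 32 → 64.
So the next two labels are Mon32 and Tue64.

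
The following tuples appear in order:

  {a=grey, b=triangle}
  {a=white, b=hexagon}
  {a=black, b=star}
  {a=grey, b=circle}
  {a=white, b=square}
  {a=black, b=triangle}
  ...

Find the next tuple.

A goes grey, white, black, grey, white, black → grey (repeats grey → white → black).
B — repeats triangle → hexagon → star → circle → square: triangle, hexagon, star, circle, square, triangle → hexagon.
Combining the parts gives {a=grey, b=hexagon}.

{a=grey, b=hexagon}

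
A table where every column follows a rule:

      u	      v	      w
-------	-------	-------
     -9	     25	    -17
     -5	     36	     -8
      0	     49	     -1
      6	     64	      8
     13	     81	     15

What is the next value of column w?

24

Column u goes -9, -5, 0, 6, 13 → 21 (differences are 4, 5, 6, … (increasing by 1 each time)).
Column v: perfect squares: 5², 6², 7², …; 25, 36, 49, 64, 81 → 100.
For the column w, alternating steps +9, +7, +9, +7, …: -17, -8, -1, 8, 15 → 24.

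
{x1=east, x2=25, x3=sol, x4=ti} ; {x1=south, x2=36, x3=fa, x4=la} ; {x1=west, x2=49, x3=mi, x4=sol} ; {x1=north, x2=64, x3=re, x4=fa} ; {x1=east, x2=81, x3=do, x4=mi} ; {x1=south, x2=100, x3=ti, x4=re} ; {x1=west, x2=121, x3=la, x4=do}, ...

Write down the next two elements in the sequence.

{x1=north, x2=144, x3=sol, x4=ti}, {x1=east, x2=169, x3=fa, x4=la}

X1: repeats east → south → west → north, so east, south, west, north, east, south, west → north → east.
X2: perfect squares: 5², 6², 7², …; 25, 36, 49, 64, 81, 100, 121 → 144 → 169.
X3: sol, fa, mi, re, do, ti, la → sol → fa (runs backward through the solfège scale do→ti).
X4: runs backward through the solfège scale do→ti; ti, la, sol, fa, mi, re, do → ti → la.
So the next two elements are {x1=north, x2=144, x3=sol, x4=ti} and {x1=east, x2=169, x3=fa, x4=la}.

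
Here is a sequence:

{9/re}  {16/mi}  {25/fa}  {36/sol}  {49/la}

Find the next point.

{64/ti}

First slot: perfect squares: 3², 4², 5², …, so 9, 16, 25, 36, 49 → 64.
Note — runs through the solfège scale do→ti: re, mi, fa, sol, la → ti.
So the next point is {64/ti}.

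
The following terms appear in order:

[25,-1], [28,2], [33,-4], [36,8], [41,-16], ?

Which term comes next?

[44,32]

First slot: alternating steps +3, +5, +3, +5, …, so 25, 28, 33, 36, 41 → 44.
Second slot: ×(-2) each step; -1, 2, -4, 8, -16 → 32.
So the next term is [44,32].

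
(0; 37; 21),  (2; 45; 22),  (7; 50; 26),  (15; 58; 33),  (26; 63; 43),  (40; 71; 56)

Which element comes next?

(57; 76; 72)

First part: differences are 2, 5, 8, … (increasing by 3 each time), so 0, 2, 7, 15, 26, 40 → 57.
Second part: alternating steps +8, +5, +8, +5, …; 37, 45, 50, 58, 63, 71 → 76.
Third part: 21, 22, 26, 33, 43, 56 → 72 (differences are 1, 4, 7, … (increasing by 3 each time)).
Combining the parts gives (57; 76; 72).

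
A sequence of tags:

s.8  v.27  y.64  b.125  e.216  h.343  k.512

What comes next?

n.729

For the letter, letters move forward 3 places in the alphabet, wrapping Z→A: s, v, y, b, e, h, k → n.
Second component: perfect cubes: 2³, 3³, 4³, …, so 8, 27, 64, 125, 216, 343, 512 → 729.
Combining the parts gives n.729.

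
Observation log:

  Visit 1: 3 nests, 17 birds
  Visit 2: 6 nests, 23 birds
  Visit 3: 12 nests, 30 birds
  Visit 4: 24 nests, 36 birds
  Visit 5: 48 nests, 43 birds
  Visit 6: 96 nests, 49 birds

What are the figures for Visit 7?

192 nests, 56 birds

Nests: 3, 6, 12, 24, 48, 96 → 192 (×2 each step).
Birds goes 17, 23, 30, 36, 43, 49 → 56 (alternating steps +6, +7, +6, +7, …).
Combining the parts gives 192 nests, 56 birds.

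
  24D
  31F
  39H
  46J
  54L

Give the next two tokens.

61N then 69P

First component: alternating steps +7, +8, +7, +8, …; 24, 31, 39, 46, 54 → 61 → 69.
Letter — letters move forward 2 places in the alphabet: D, F, H, J, L → N → P.
So the next two tokens are 61N and 69P.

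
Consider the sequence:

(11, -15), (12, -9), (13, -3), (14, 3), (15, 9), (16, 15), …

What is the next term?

(17, 21)

For the first part, +1 each step: 11, 12, 13, 14, 15, 16 → 17.
Second part: +6 each step, so -15, -9, -3, 3, 9, 15 → 21.
So the next term is (17, 21).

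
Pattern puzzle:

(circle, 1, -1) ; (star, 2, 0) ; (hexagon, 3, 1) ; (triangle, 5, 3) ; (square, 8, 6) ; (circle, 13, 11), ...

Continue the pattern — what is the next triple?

(star, 21, 19)

Shape goes circle, star, hexagon, triangle, square, circle → star (repeats circle → star → hexagon → triangle → square).
Second value: each term is the sum of the two before it, so 1, 2, 3, 5, 8, 13 → 21.
Third value: always 2 less than the second value, so -1, 0, 1, 3, 6, 11 → 19.
Combining the parts gives (star, 21, 19).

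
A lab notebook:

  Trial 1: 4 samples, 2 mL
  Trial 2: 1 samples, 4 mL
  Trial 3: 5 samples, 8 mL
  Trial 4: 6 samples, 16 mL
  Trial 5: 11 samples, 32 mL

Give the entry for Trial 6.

17 samples, 64 mL

For the samples, each term is the sum of the two before it: 4, 1, 5, 6, 11 → 17.
ML — ×2 each step: 2, 4, 8, 16, 32 → 64.
Putting it together: 17 samples, 64 mL.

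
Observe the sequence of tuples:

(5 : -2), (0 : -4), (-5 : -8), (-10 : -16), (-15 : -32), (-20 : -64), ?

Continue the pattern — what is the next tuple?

(-25 : -128)

First part: −5 each step; 5, 0, -5, -10, -15, -20 → -25.
Second part: ×2 each step, so -2, -4, -8, -16, -32, -64 → -128.
Putting it together: (-25 : -128).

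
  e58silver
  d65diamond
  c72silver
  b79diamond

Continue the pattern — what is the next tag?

Letter: e, d, c, b → a (letters move back 1 place in the alphabet).
Second component: +7 each step, so 58, 65, 72, 79 → 86.
Rank — alternates silver ↔ diamond: silver, diamond, silver, diamond → silver.
Putting it together: a86silver.

a86silver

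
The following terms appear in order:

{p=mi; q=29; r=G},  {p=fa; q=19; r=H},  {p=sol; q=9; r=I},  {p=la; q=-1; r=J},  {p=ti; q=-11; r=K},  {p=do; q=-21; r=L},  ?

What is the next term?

{p=re; q=-31; r=M}

P: runs through the solfège scale do→ti, so mi, fa, sol, la, ti, do → re.
Q goes 29, 19, 9, -1, -11, -21 → -31 (−10 each step).
R: G, H, I, J, K, L → M (letters move forward 1 place in the alphabet).
Combining the parts gives {p=re; q=-31; r=M}.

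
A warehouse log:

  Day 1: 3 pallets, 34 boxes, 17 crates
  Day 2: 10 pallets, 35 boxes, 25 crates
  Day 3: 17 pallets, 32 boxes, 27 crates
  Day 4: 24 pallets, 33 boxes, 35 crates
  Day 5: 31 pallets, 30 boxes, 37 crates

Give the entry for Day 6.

Pallets — +7 each step: 3, 10, 17, 24, 31 → 38.
Boxes: alternating steps +1, −3, +1, −3, …, so 34, 35, 32, 33, 30 → 31.
Crates goes 17, 25, 27, 35, 37 → 45 (alternating steps +8, +2, +8, +2, …).
Combining the parts gives 38 pallets, 31 boxes, 45 crates.

38 pallets, 31 boxes, 45 crates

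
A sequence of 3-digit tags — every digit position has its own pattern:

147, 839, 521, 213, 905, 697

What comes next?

For the first digit, −3 each step, mod 10: 1, 8, 5, 2, 9, 6 → 3.
Second digit: −1 each step, mod 10, so 4, 3, 2, 1, 0, 9 → 8.
Third digit goes 7, 9, 1, 3, 5, 7 → 9 (+2 each step, mod 10).
Combining the parts gives 389.

389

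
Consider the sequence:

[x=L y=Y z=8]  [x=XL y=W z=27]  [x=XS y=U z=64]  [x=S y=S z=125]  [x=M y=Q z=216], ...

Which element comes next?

[x=L y=O z=343]

X: runs through clothing sizes XS→XL, so L, XL, XS, S, M → L.
Y — letters move back 2 places in the alphabet: Y, W, U, S, Q → O.
Z: perfect cubes: 2³, 3³, 4³, …; 8, 27, 64, 125, 216 → 343.
So the next element is [x=L y=O z=343].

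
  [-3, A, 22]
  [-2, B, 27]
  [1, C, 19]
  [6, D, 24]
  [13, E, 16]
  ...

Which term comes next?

[22, F, 21]

First coordinate goes -3, -2, 1, 6, 13 → 22 (differences are 1, 3, 5, … (increasing by 2 each time)).
Letter: A, B, C, D, E → F (letters move forward 1 place in the alphabet).
Third coordinate: alternating steps +5, −8, +5, −8, …, so 22, 27, 19, 24, 16 → 21.
Combining the parts gives [22, F, 21].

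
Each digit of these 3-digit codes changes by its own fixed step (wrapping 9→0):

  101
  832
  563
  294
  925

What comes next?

First digit goes 1, 8, 5, 2, 9 → 6 (−3 each step, mod 10).
Second digit goes 0, 3, 6, 9, 2 → 5 (+3 each step, mod 10).
Third digit: +1 each step, mod 10, so 1, 2, 3, 4, 5 → 6.
Putting it together: 656.

656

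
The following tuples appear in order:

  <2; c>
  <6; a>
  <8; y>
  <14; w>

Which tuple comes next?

<22; u>

First part: each term is the sum of the two before it, so 2, 6, 8, 14 → 22.
Letter: letters move back 2 places in the alphabet, wrapping A→Z, so c, a, y, w → u.
Putting it together: <22; u>.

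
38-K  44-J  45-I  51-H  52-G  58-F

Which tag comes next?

First component: alternating steps +6, +1, +6, +1, …; 38, 44, 45, 51, 52, 58 → 59.
Letter goes K, J, I, H, G, F → E (letters move back 1 place in the alphabet).
So the next tag is 59-E.

59-E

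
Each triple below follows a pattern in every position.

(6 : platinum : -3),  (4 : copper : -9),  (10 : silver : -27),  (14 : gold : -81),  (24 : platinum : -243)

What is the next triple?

(38 : copper : -729)

First slot: 6, 4, 10, 14, 24 → 38 (each term is the sum of the two before it).
Metal: platinum, copper, silver, gold, platinum → copper (repeats platinum → copper → silver → gold).
Third slot: ×3 each step, so -3, -9, -27, -81, -243 → -729.
Combining the parts gives (38 : copper : -729).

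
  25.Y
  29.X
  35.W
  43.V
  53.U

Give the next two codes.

First component: 25, 29, 35, 43, 53 → 65 → 79 (differences are 4, 6, 8, … (increasing by 2 each time)).
For the letter, letters move back 1 place in the alphabet: Y, X, W, V, U → T → S.
So the next two codes are 65.T and 79.S.

65.T then 79.S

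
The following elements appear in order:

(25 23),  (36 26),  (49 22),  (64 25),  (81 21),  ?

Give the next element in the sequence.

First coordinate: perfect squares: 5², 6², 7², …, so 25, 36, 49, 64, 81 → 100.
Second coordinate goes 23, 26, 22, 25, 21 → 24 (alternating steps +3, −4, +3, −4, …).
Combining the parts gives (100 24).

(100 24)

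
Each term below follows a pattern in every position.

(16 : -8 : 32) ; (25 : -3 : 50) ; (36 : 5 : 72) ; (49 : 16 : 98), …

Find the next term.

First value: perfect squares: 4², 5², 6², …, so 16, 25, 36, 49 → 64.
For the second value, differences are 5, 8, 11, … (increasing by 3 each time): -8, -3, 5, 16 → 30.
Third value goes 32, 50, 72, 98 → 128 (always 2 × the first value).
Combining the parts gives (64 : 30 : 128).

(64 : 30 : 128)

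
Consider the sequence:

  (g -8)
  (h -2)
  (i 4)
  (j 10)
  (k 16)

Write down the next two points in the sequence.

Letter: letters move forward 1 place in the alphabet, so g, h, i, j, k → l → m.
Second component: +6 each step; -8, -2, 4, 10, 16 → 22 → 28.
So the next two points are (l 22) and (m 28).

(l 22), (m 28)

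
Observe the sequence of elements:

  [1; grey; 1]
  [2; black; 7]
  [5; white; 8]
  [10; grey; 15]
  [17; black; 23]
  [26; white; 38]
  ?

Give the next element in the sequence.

First slot — differences are 1, 3, 5, … (increasing by 2 each time): 1, 2, 5, 10, 17, 26 → 37.
Shade: repeats grey → black → white; grey, black, white, grey, black, white → grey.
Third slot: each term is the sum of the two before it, so 1, 7, 8, 15, 23, 38 → 61.
Combining the parts gives [37; grey; 61].

[37; grey; 61]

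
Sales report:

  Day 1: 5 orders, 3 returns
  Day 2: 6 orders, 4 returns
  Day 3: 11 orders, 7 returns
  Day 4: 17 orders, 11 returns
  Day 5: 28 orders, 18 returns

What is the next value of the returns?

29

Returns: each term is the sum of the two before it; 3, 4, 7, 11, 18 → 29.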